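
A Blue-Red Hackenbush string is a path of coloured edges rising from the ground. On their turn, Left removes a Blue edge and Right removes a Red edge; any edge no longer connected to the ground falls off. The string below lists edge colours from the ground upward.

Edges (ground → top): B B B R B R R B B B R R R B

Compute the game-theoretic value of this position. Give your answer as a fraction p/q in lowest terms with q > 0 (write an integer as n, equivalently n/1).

Prefix values for B B B R B R R B B B R R R B via {L|R} + simplicity:
1 of 14 · B · max L 0 · min R +∞ → 1
2 of 14 · BB · max L 1 · min R +∞ → 2
3 of 14 · BBB · max L 2 · min R +∞ → 3
4 of 14 · BBBR · max L 2 · min R 3 → 5/2
5 of 14 · BBBRB · max L 5/2 · min R 3 → 11/4
6 of 14 · BBBRBR · max L 5/2 · min R 11/4 → 21/8
7 of 14 · BBBRBRR · max L 5/2 · min R 21/8 → 41/16
8 of 14 · BBBRBRRB · max L 41/16 · min R 21/8 → 83/32
9 of 14 · BBBRBRRBB · max L 83/32 · min R 21/8 → 167/64
10 of 14 · BBBRBRRBBB · max L 167/64 · min R 21/8 → 335/128
11 of 14 · BBBRBRRBBBR · max L 167/64 · min R 335/128 → 669/256
12 of 14 · BBBRBRRBBBRR · max L 167/64 · min R 669/256 → 1337/512
13 of 14 · BBBRBRRBBBRRR · max L 167/64 · min R 1337/512 → 2673/1024
14 of 14 · BBBRBRRBBBRRRB · max L 2673/1024 · min R 1337/512 → 5347/2048

5347/2048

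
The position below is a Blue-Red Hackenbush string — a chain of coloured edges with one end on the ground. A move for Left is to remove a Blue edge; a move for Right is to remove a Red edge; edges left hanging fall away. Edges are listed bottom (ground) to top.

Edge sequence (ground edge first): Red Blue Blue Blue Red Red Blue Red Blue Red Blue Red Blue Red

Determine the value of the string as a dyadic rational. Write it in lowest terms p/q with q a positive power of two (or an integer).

-1707/8192

Recurse on prefixes of the 14-edge string Red Blue Blue Blue Red Red Blue Red Blue Red Blue Red Blue Red:
val_1 [R]  L=[∅]  R=[0]  → -1
val_2 [RB]  L=[-1]  R=[0]  → -1/2
val_3 [RBB]  L=[-1 -1/2]  R=[0]  → -1/4
val_4 [RBBB]  L=[-1 -1/2 -1/4]  R=[0]  → -1/8
val_5 [RBBBR]  L=[-1 -1/2 -1/4]  R=[-1/8 0]  → -3/16
val_6 [RBBBRR]  L=[-1 -1/2 -1/4]  R=[-3/16 -1/8 0]  → -7/32
val_7 [RBBBRRB]  L=[-1 -1/2 -1/4 -7/32]  R=[-3/16 -1/8 0]  → -13/64
val_8 [RBBBRRBR]  L=[-1 -1/2 -1/4 -7/32]  R=[-13/64 -3/16 -1/8 0]  → -27/128
val_9 [RBBBRRBRB]  L=[-1 -1/2 -1/4 -7/32 -27/128]  R=[-13/64 -3/16 -1/8 0]  → -53/256
val_10 [RBBBRRBRBR]  L=[-1 -1/2 -1/4 -7/32 -27/128]  R=[-53/256 -13/64 -3/16 -1/8 0]  → -107/512
val_11 [RBBBRRBRBRB]  L=[-1 -1/2 -1/4 -7/32 -27/128 -107/512]  R=[-53/256 -13/64 -3/16 -1/8 0]  → -213/1024
val_12 [RBBBRRBRBRBR]  L=[-1 -1/2 -1/4 -7/32 -27/128 -107/512]  R=[-213/1024 -53/256 -13/64 -3/16 -1/8 0]  → -427/2048
val_13 [RBBBRRBRBRBRB]  L=[-1 -1/2 -1/4 -7/32 -27/128 -107/512 -427/2048]  R=[-213/1024 -53/256 -13/64 -3/16 -1/8 0]  → -853/4096
val_14 [RBBBRRBRBRBRBR]  L=[-1 -1/2 -1/4 -7/32 -27/128 -107/512 -427/2048]  R=[-853/4096 -213/1024 -53/256 -13/64 -3/16 -1/8 0]  → -1707/8192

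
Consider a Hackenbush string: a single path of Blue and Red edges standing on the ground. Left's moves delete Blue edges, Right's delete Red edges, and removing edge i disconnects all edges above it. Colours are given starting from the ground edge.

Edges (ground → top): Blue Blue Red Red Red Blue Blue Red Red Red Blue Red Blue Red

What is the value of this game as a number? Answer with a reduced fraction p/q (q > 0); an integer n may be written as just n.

4885/4096

Prefix values for Blue Blue Red Red Red Blue Blue Red Red Red Blue Red Blue Red via {L|R} + simplicity:
B: Left { 0 }, Right { ∅ } = simplest 1
BB: Left { 0; 1 }, Right { ∅ } = simplest 2
BBR: Left { 0; 1 }, Right { 2 } = simplest 3/2
BBRR: Left { 0; 1 }, Right { 3/2; 2 } = simplest 5/4
BBRRR: Left { 0; 1 }, Right { 5/4; 3/2; 2 } = simplest 9/8
BBRRRB: Left { 0; 1; 9/8 }, Right { 5/4; 3/2; 2 } = simplest 19/16
BBRRRBB: Left { 0; 1; 9/8; 19/16 }, Right { 5/4; 3/2; 2 } = simplest 39/32
BBRRRBBR: Left { 0; 1; 9/8; 19/16 }, Right { 39/32; 5/4; 3/2; 2 } = simplest 77/64
BBRRRBBRR: Left { 0; 1; 9/8; 19/16 }, Right { 77/64; 39/32; 5/4; 3/2; 2 } = simplest 153/128
BBRRRBBRRR: Left { 0; 1; 9/8; 19/16 }, Right { 153/128; 77/64; 39/32; 5/4; 3/2; 2 } = simplest 305/256
BBRRRBBRRRB: Left { 0; 1; 9/8; 19/16; 305/256 }, Right { 153/128; 77/64; 39/32; 5/4; 3/2; 2 } = simplest 611/512
BBRRRBBRRRBR: Left { 0; 1; 9/8; 19/16; 305/256 }, Right { 611/512; 153/128; 77/64; 39/32; 5/4; 3/2; 2 } = simplest 1221/1024
BBRRRBBRRRBRB: Left { 0; 1; 9/8; 19/16; 305/256; 1221/1024 }, Right { 611/512; 153/128; 77/64; 39/32; 5/4; 3/2; 2 } = simplest 2443/2048
BBRRRBBRRRBRBR: Left { 0; 1; 9/8; 19/16; 305/256; 1221/1024 }, Right { 2443/2048; 611/512; 153/128; 77/64; 39/32; 5/4; 3/2; 2 } = simplest 4885/4096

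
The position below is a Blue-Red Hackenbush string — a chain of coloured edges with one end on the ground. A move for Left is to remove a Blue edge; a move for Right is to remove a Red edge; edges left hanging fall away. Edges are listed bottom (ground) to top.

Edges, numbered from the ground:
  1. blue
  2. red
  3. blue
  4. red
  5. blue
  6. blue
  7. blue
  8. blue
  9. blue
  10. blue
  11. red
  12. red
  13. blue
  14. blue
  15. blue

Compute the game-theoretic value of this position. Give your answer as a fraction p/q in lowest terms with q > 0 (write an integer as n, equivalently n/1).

12239/16384

1 of 15 · b · max L 0 · min R +∞ = 1
2 of 15 · br · max L 0 · min R 1 = 1/2
3 of 15 · brb · max L 1/2 · min R 1 = 3/4
4 of 15 · brbr · max L 1/2 · min R 3/4 = 5/8
5 of 15 · brbrb · max L 5/8 · min R 3/4 = 11/16
6 of 15 · brbrbb · max L 11/16 · min R 3/4 = 23/32
7 of 15 · brbrbbb · max L 23/32 · min R 3/4 = 47/64
8 of 15 · brbrbbbb · max L 47/64 · min R 3/4 = 95/128
9 of 15 · brbrbbbbb · max L 95/128 · min R 3/4 = 191/256
10 of 15 · brbrbbbbbb · max L 191/256 · min R 3/4 = 383/512
11 of 15 · brbrbbbbbbr · max L 191/256 · min R 383/512 = 765/1024
12 of 15 · brbrbbbbbbrr · max L 191/256 · min R 765/1024 = 1529/2048
13 of 15 · brbrbbbbbbrrb · max L 1529/2048 · min R 765/1024 = 3059/4096
14 of 15 · brbrbbbbbbrrbb · max L 3059/4096 · min R 765/1024 = 6119/8192
15 of 15 · brbrbbbbbbrrbbb · max L 6119/8192 · min R 765/1024 = 12239/16384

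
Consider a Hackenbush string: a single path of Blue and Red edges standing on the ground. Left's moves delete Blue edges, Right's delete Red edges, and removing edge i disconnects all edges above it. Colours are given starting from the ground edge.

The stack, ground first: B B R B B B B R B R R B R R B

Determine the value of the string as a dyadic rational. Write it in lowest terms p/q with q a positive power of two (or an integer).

16019/8192

step 1: add B to get B; options L={ 0 } R={ (no moves) } — 1
step 2: add B to get BB; options L={ 0; 1 } R={ (no moves) } — 2
step 3: add R to get BBR; options L={ 0; 1 } R={ 2 } — 3/2
step 4: add B to get BBRB; options L={ 0; 1; 3/2 } R={ 2 } — 7/4
step 5: add B to get BBRBB; options L={ 0; 1; 3/2; 7/4 } R={ 2 } — 15/8
step 6: add B to get BBRBBB; options L={ 0; 1; 3/2; 7/4; 15/8 } R={ 2 } — 31/16
step 7: add B to get BBRBBBB; options L={ 0; 1; 3/2; 7/4; 15/8; 31/16 } R={ 2 } — 63/32
step 8: add R to get BBRBBBBR; options L={ 0; 1; 3/2; 7/4; 15/8; 31/16 } R={ 63/32; 2 } — 125/64
step 9: add B to get BBRBBBBRB; options L={ 0; 1; 3/2; 7/4; 15/8; 31/16; 125/64 } R={ 63/32; 2 } — 251/128
step 10: add R to get BBRBBBBRBR; options L={ 0; 1; 3/2; 7/4; 15/8; 31/16; 125/64 } R={ 251/128; 63/32; 2 } — 501/256
step 11: add R to get BBRBBBBRBRR; options L={ 0; 1; 3/2; 7/4; 15/8; 31/16; 125/64 } R={ 501/256; 251/128; 63/32; 2 } — 1001/512
step 12: add B to get BBRBBBBRBRRB; options L={ 0; 1; 3/2; 7/4; 15/8; 31/16; 125/64; 1001/512 } R={ 501/256; 251/128; 63/32; 2 } — 2003/1024
step 13: add R to get BBRBBBBRBRRBR; options L={ 0; 1; 3/2; 7/4; 15/8; 31/16; 125/64; 1001/512 } R={ 2003/1024; 501/256; 251/128; 63/32; 2 } — 4005/2048
step 14: add R to get BBRBBBBRBRRBRR; options L={ 0; 1; 3/2; 7/4; 15/8; 31/16; 125/64; 1001/512 } R={ 4005/2048; 2003/1024; 501/256; 251/128; 63/32; 2 } — 8009/4096
step 15: add B to get BBRBBBBRBRRBRRB; options L={ 0; 1; 3/2; 7/4; 15/8; 31/16; 125/64; 1001/512; 8009/4096 } R={ 4005/2048; 2003/1024; 501/256; 251/128; 63/32; 2 } — 16019/8192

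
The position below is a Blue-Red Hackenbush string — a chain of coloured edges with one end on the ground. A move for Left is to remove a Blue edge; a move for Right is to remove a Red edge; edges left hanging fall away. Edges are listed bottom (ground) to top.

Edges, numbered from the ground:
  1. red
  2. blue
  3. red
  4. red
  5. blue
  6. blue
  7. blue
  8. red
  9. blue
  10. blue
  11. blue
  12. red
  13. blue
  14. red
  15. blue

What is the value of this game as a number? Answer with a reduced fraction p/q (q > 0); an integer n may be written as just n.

Recurse on prefixes of the 15-edge string red blue red red blue blue blue red blue blue blue red blue red blue:
val_1 [r]  L=[·]  R=[0]  => -1
val_2 [rb]  L=[-1]  R=[0]  => -1/2
val_3 [rbr]  L=[-1]  R=[-1/2; 0]  => -3/4
val_4 [rbrr]  L=[-1]  R=[-3/4; -1/2; 0]  => -7/8
val_5 [rbrrb]  L=[-1; -7/8]  R=[-3/4; -1/2; 0]  => -13/16
val_6 [rbrrbb]  L=[-1; -7/8; -13/16]  R=[-3/4; -1/2; 0]  => -25/32
val_7 [rbrrbbb]  L=[-1; -7/8; -13/16; -25/32]  R=[-3/4; -1/2; 0]  => -49/64
val_8 [rbrrbbbr]  L=[-1; -7/8; -13/16; -25/32]  R=[-49/64; -3/4; -1/2; 0]  => -99/128
val_9 [rbrrbbbrb]  L=[-1; -7/8; -13/16; -25/32; -99/128]  R=[-49/64; -3/4; -1/2; 0]  => -197/256
val_10 [rbrrbbbrbb]  L=[-1; -7/8; -13/16; -25/32; -99/128; -197/256]  R=[-49/64; -3/4; -1/2; 0]  => -393/512
val_11 [rbrrbbbrbbb]  L=[-1; -7/8; -13/16; -25/32; -99/128; -197/256; -393/512]  R=[-49/64; -3/4; -1/2; 0]  => -785/1024
val_12 [rbrrbbbrbbbr]  L=[-1; -7/8; -13/16; -25/32; -99/128; -197/256; -393/512]  R=[-785/1024; -49/64; -3/4; -1/2; 0]  => -1571/2048
val_13 [rbrrbbbrbbbrb]  L=[-1; -7/8; -13/16; -25/32; -99/128; -197/256; -393/512; -1571/2048]  R=[-785/1024; -49/64; -3/4; -1/2; 0]  => -3141/4096
val_14 [rbrrbbbrbbbrbr]  L=[-1; -7/8; -13/16; -25/32; -99/128; -197/256; -393/512; -1571/2048]  R=[-3141/4096; -785/1024; -49/64; -3/4; -1/2; 0]  => -6283/8192
val_15 [rbrrbbbrbbbrbrb]  L=[-1; -7/8; -13/16; -25/32; -99/128; -197/256; -393/512; -1571/2048; -6283/8192]  R=[-3141/4096; -785/1024; -49/64; -3/4; -1/2; 0]  => -12565/16384

-12565/16384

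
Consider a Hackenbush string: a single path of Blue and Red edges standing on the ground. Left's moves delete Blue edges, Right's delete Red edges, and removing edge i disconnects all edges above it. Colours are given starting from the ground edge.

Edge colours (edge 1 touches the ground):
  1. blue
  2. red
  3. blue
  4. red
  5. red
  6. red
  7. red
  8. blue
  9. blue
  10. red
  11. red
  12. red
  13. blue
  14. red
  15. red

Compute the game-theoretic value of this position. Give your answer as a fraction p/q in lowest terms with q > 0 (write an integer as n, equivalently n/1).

Recurse on prefixes of the 15-edge string blue red blue red red red red blue blue red red red blue red red:
v(b) = { 0 | none } => 1
v(br) = { 0 | 1 } => 1/2
v(brb) = { 0,1/2 | 1 } => 3/4
v(brbr) = { 0,1/2 | 3/4,1 } => 5/8
v(brbrr) = { 0,1/2 | 5/8,3/4,1 } => 9/16
v(brbrrr) = { 0,1/2 | 9/16,5/8,3/4,1 } => 17/32
v(brbrrrr) = { 0,1/2 | 17/32,9/16,5/8,3/4,1 } => 33/64
v(brbrrrrb) = { 0,1/2,33/64 | 17/32,9/16,5/8,3/4,1 } => 67/128
v(brbrrrrbb) = { 0,1/2,33/64,67/128 | 17/32,9/16,5/8,3/4,1 } => 135/256
v(brbrrrrbbr) = { 0,1/2,33/64,67/128 | 135/256,17/32,9/16,5/8,3/4,1 } => 269/512
v(brbrrrrbbrr) = { 0,1/2,33/64,67/128 | 269/512,135/256,17/32,9/16,5/8,3/4,1 } => 537/1024
v(brbrrrrbbrrr) = { 0,1/2,33/64,67/128 | 537/1024,269/512,135/256,17/32,9/16,5/8,3/4,1 } => 1073/2048
v(brbrrrrbbrrrb) = { 0,1/2,33/64,67/128,1073/2048 | 537/1024,269/512,135/256,17/32,9/16,5/8,3/4,1 } => 2147/4096
v(brbrrrrbbrrrbr) = { 0,1/2,33/64,67/128,1073/2048 | 2147/4096,537/1024,269/512,135/256,17/32,9/16,5/8,3/4,1 } => 4293/8192
v(brbrrrrbbrrrbrr) = { 0,1/2,33/64,67/128,1073/2048 | 4293/8192,2147/4096,537/1024,269/512,135/256,17/32,9/16,5/8,3/4,1 } => 8585/16384

8585/16384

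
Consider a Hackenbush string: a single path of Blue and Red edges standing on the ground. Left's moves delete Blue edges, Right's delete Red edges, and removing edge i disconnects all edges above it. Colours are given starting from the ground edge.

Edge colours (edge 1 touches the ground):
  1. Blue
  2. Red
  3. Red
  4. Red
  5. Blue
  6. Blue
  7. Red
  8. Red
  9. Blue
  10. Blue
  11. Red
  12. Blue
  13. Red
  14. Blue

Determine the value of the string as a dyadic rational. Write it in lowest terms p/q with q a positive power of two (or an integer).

1643/8192

Build value(s[:k]) for k = 1..14, string s = Blue Red Red Red Blue Blue Red Red Blue Blue Red Blue Red Blue.
B: Left { 0 }, Right { — } -> simplest 1
BR: Left { 0 }, Right { 1 } -> simplest 1/2
BRR: Left { 0 }, Right { 1/2, 1 } -> simplest 1/4
BRRR: Left { 0 }, Right { 1/4, 1/2, 1 } -> simplest 1/8
BRRRB: Left { 0, 1/8 }, Right { 1/4, 1/2, 1 } -> simplest 3/16
BRRRBB: Left { 0, 1/8, 3/16 }, Right { 1/4, 1/2, 1 } -> simplest 7/32
BRRRBBR: Left { 0, 1/8, 3/16 }, Right { 7/32, 1/4, 1/2, 1 } -> simplest 13/64
BRRRBBRR: Left { 0, 1/8, 3/16 }, Right { 13/64, 7/32, 1/4, 1/2, 1 } -> simplest 25/128
BRRRBBRRB: Left { 0, 1/8, 3/16, 25/128 }, Right { 13/64, 7/32, 1/4, 1/2, 1 } -> simplest 51/256
BRRRBBRRBB: Left { 0, 1/8, 3/16, 25/128, 51/256 }, Right { 13/64, 7/32, 1/4, 1/2, 1 } -> simplest 103/512
BRRRBBRRBBR: Left { 0, 1/8, 3/16, 25/128, 51/256 }, Right { 103/512, 13/64, 7/32, 1/4, 1/2, 1 } -> simplest 205/1024
BRRRBBRRBBRB: Left { 0, 1/8, 3/16, 25/128, 51/256, 205/1024 }, Right { 103/512, 13/64, 7/32, 1/4, 1/2, 1 } -> simplest 411/2048
BRRRBBRRBBRBR: Left { 0, 1/8, 3/16, 25/128, 51/256, 205/1024 }, Right { 411/2048, 103/512, 13/64, 7/32, 1/4, 1/2, 1 } -> simplest 821/4096
BRRRBBRRBBRBRB: Left { 0, 1/8, 3/16, 25/128, 51/256, 205/1024, 821/4096 }, Right { 411/2048, 103/512, 13/64, 7/32, 1/4, 1/2, 1 } -> simplest 1643/8192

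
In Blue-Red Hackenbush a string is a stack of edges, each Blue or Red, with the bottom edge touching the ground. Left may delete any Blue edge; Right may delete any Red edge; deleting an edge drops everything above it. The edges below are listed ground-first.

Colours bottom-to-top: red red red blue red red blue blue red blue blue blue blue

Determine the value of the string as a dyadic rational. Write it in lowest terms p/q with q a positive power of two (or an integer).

Build g(s[:k]) for k = 1..13, string s = red red red blue red red blue blue red blue blue blue blue.
g_1 [r]  L=[—]  R=[0]  => -1
g_2 [rr]  L=[—]  R=[-1 0]  => -2
g_3 [rrr]  L=[—]  R=[-2 -1 0]  => -3
g_4 [rrrb]  L=[-3]  R=[-2 -1 0]  => -5/2
g_5 [rrrbr]  L=[-3]  R=[-5/2 -2 -1 0]  => -11/4
g_6 [rrrbrr]  L=[-3]  R=[-11/4 -5/2 -2 -1 0]  => -23/8
g_7 [rrrbrrb]  L=[-3 -23/8]  R=[-11/4 -5/2 -2 -1 0]  => -45/16
g_8 [rrrbrrbb]  L=[-3 -23/8 -45/16]  R=[-11/4 -5/2 -2 -1 0]  => -89/32
g_9 [rrrbrrbbr]  L=[-3 -23/8 -45/16]  R=[-89/32 -11/4 -5/2 -2 -1 0]  => -179/64
g_10 [rrrbrrbbrb]  L=[-3 -23/8 -45/16 -179/64]  R=[-89/32 -11/4 -5/2 -2 -1 0]  => -357/128
g_11 [rrrbrrbbrbb]  L=[-3 -23/8 -45/16 -179/64 -357/128]  R=[-89/32 -11/4 -5/2 -2 -1 0]  => -713/256
g_12 [rrrbrrbbrbbb]  L=[-3 -23/8 -45/16 -179/64 -357/128 -713/256]  R=[-89/32 -11/4 -5/2 -2 -1 0]  => -1425/512
g_13 [rrrbrrbbrbbbb]  L=[-3 -23/8 -45/16 -179/64 -357/128 -713/256 -1425/512]  R=[-89/32 -11/4 -5/2 -2 -1 0]  => -2849/1024

-2849/1024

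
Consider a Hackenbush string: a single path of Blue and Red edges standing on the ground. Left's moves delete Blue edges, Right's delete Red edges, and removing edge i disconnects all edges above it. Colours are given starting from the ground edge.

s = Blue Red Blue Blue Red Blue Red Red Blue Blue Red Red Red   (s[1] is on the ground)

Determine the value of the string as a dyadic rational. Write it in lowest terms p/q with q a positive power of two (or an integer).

3377/4096

Build val(s[:k]) for k = 1..13, string s = Blue Red Blue Blue Red Blue Red Red Blue Blue Red Red Red.
val(B) = { 0 | — } gives 1
val(BR) = { 0 | 1 } gives 1/2
val(BRB) = { 0 1/2 | 1 } gives 3/4
val(BRBB) = { 0 1/2 3/4 | 1 } gives 7/8
val(BRBBR) = { 0 1/2 3/4 | 7/8 1 } gives 13/16
val(BRBBRB) = { 0 1/2 3/4 13/16 | 7/8 1 } gives 27/32
val(BRBBRBR) = { 0 1/2 3/4 13/16 | 27/32 7/8 1 } gives 53/64
val(BRBBRBRR) = { 0 1/2 3/4 13/16 | 53/64 27/32 7/8 1 } gives 105/128
val(BRBBRBRRB) = { 0 1/2 3/4 13/16 105/128 | 53/64 27/32 7/8 1 } gives 211/256
val(BRBBRBRRBB) = { 0 1/2 3/4 13/16 105/128 211/256 | 53/64 27/32 7/8 1 } gives 423/512
val(BRBBRBRRBBR) = { 0 1/2 3/4 13/16 105/128 211/256 | 423/512 53/64 27/32 7/8 1 } gives 845/1024
val(BRBBRBRRBBRR) = { 0 1/2 3/4 13/16 105/128 211/256 | 845/1024 423/512 53/64 27/32 7/8 1 } gives 1689/2048
val(BRBBRBRRBBRRR) = { 0 1/2 3/4 13/16 105/128 211/256 | 1689/2048 845/1024 423/512 53/64 27/32 7/8 1 } gives 3377/4096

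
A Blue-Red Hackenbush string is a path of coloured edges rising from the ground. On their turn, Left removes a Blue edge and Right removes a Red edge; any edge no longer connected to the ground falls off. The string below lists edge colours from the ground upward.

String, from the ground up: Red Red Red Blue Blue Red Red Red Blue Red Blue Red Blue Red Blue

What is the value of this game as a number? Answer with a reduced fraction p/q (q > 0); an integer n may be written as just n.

-10069/4096

Build value(s[:k]) for k = 1..15, string s = Red Red Red Blue Blue Red Red Red Blue Red Blue Red Blue Red Blue.
value(R) = { — | 0 } => -1
value(RR) = { — | -1, 0 } => -2
value(RRR) = { — | -2, -1, 0 } => -3
value(RRRB) = { -3 | -2, -1, 0 } => -5/2
value(RRRBB) = { -3, -5/2 | -2, -1, 0 } => -9/4
value(RRRBBR) = { -3, -5/2 | -9/4, -2, -1, 0 } => -19/8
value(RRRBBRR) = { -3, -5/2 | -19/8, -9/4, -2, -1, 0 } => -39/16
value(RRRBBRRR) = { -3, -5/2 | -39/16, -19/8, -9/4, -2, -1, 0 } => -79/32
value(RRRBBRRRB) = { -3, -5/2, -79/32 | -39/16, -19/8, -9/4, -2, -1, 0 } => -157/64
value(RRRBBRRRBR) = { -3, -5/2, -79/32 | -157/64, -39/16, -19/8, -9/4, -2, -1, 0 } => -315/128
value(RRRBBRRRBRB) = { -3, -5/2, -79/32, -315/128 | -157/64, -39/16, -19/8, -9/4, -2, -1, 0 } => -629/256
value(RRRBBRRRBRBR) = { -3, -5/2, -79/32, -315/128 | -629/256, -157/64, -39/16, -19/8, -9/4, -2, -1, 0 } => -1259/512
value(RRRBBRRRBRBRB) = { -3, -5/2, -79/32, -315/128, -1259/512 | -629/256, -157/64, -39/16, -19/8, -9/4, -2, -1, 0 } => -2517/1024
value(RRRBBRRRBRBRBR) = { -3, -5/2, -79/32, -315/128, -1259/512 | -2517/1024, -629/256, -157/64, -39/16, -19/8, -9/4, -2, -1, 0 } => -5035/2048
value(RRRBBRRRBRBRBRB) = { -3, -5/2, -79/32, -315/128, -1259/512, -5035/2048 | -2517/1024, -629/256, -157/64, -39/16, -19/8, -9/4, -2, -1, 0 } => -10069/4096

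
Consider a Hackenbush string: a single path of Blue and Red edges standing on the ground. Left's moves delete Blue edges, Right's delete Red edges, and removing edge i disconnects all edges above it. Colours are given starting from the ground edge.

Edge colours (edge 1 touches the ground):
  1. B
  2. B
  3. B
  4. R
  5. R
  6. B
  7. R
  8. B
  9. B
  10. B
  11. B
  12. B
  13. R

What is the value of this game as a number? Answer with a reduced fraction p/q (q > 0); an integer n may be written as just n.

v_1 [B]  L=[0]  R=[—]  -> 1
v_2 [BB]  L=[0; 1]  R=[—]  -> 2
v_3 [BBB]  L=[0; 1; 2]  R=[—]  -> 3
v_4 [BBBR]  L=[0; 1; 2]  R=[3]  -> 5/2
v_5 [BBBRR]  L=[0; 1; 2]  R=[5/2; 3]  -> 9/4
v_6 [BBBRRB]  L=[0; 1; 2; 9/4]  R=[5/2; 3]  -> 19/8
v_7 [BBBRRBR]  L=[0; 1; 2; 9/4]  R=[19/8; 5/2; 3]  -> 37/16
v_8 [BBBRRBRB]  L=[0; 1; 2; 9/4; 37/16]  R=[19/8; 5/2; 3]  -> 75/32
v_9 [BBBRRBRBB]  L=[0; 1; 2; 9/4; 37/16; 75/32]  R=[19/8; 5/2; 3]  -> 151/64
v_10 [BBBRRBRBBB]  L=[0; 1; 2; 9/4; 37/16; 75/32; 151/64]  R=[19/8; 5/2; 3]  -> 303/128
v_11 [BBBRRBRBBBB]  L=[0; 1; 2; 9/4; 37/16; 75/32; 151/64; 303/128]  R=[19/8; 5/2; 3]  -> 607/256
v_12 [BBBRRBRBBBBB]  L=[0; 1; 2; 9/4; 37/16; 75/32; 151/64; 303/128; 607/256]  R=[19/8; 5/2; 3]  -> 1215/512
v_13 [BBBRRBRBBBBBR]  L=[0; 1; 2; 9/4; 37/16; 75/32; 151/64; 303/128; 607/256]  R=[1215/512; 19/8; 5/2; 3]  -> 2429/1024

2429/1024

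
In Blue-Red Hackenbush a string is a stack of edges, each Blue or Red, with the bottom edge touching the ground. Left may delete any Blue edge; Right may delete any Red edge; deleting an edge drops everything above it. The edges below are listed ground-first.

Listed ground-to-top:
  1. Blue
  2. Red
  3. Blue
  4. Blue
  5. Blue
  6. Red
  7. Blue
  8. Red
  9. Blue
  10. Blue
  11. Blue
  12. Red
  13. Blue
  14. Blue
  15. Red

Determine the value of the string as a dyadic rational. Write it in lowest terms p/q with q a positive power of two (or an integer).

Build g(s[:k]) for k = 1..15, string s = Blue Red Blue Blue Blue Red Blue Red Blue Blue Blue Red Blue Blue Red.
g(B) = { 0 | none } ⇒ 1
g(BR) = { 0 | 1 } ⇒ 1/2
g(BRB) = { 0,1/2 | 1 } ⇒ 3/4
g(BRBB) = { 0,1/2,3/4 | 1 } ⇒ 7/8
g(BRBBB) = { 0,1/2,3/4,7/8 | 1 } ⇒ 15/16
g(BRBBBR) = { 0,1/2,3/4,7/8 | 15/16,1 } ⇒ 29/32
g(BRBBBRB) = { 0,1/2,3/4,7/8,29/32 | 15/16,1 } ⇒ 59/64
g(BRBBBRBR) = { 0,1/2,3/4,7/8,29/32 | 59/64,15/16,1 } ⇒ 117/128
g(BRBBBRBRB) = { 0,1/2,3/4,7/8,29/32,117/128 | 59/64,15/16,1 } ⇒ 235/256
g(BRBBBRBRBB) = { 0,1/2,3/4,7/8,29/32,117/128,235/256 | 59/64,15/16,1 } ⇒ 471/512
g(BRBBBRBRBBB) = { 0,1/2,3/4,7/8,29/32,117/128,235/256,471/512 | 59/64,15/16,1 } ⇒ 943/1024
g(BRBBBRBRBBBR) = { 0,1/2,3/4,7/8,29/32,117/128,235/256,471/512 | 943/1024,59/64,15/16,1 } ⇒ 1885/2048
g(BRBBBRBRBBBRB) = { 0,1/2,3/4,7/8,29/32,117/128,235/256,471/512,1885/2048 | 943/1024,59/64,15/16,1 } ⇒ 3771/4096
g(BRBBBRBRBBBRBB) = { 0,1/2,3/4,7/8,29/32,117/128,235/256,471/512,1885/2048,3771/4096 | 943/1024,59/64,15/16,1 } ⇒ 7543/8192
g(BRBBBRBRBBBRBBR) = { 0,1/2,3/4,7/8,29/32,117/128,235/256,471/512,1885/2048,3771/4096 | 7543/8192,943/1024,59/64,15/16,1 } ⇒ 15085/16384

15085/16384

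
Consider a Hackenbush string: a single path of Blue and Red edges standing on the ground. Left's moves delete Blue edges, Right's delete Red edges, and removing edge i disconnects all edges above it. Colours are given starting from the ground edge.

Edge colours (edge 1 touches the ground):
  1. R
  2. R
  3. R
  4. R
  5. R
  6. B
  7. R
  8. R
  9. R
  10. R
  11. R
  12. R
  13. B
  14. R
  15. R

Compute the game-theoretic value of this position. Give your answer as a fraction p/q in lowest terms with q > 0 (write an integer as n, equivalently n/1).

Build g(s[:k]) for k = 1..15, string s = R R R R R B R R R R R R B R R.
R: Left { (no moves) }, Right { 0 } so simplest -1
RR: Left { (no moves) }, Right { -1; 0 } so simplest -2
RRR: Left { (no moves) }, Right { -2; -1; 0 } so simplest -3
RRRR: Left { (no moves) }, Right { -3; -2; -1; 0 } so simplest -4
RRRRR: Left { (no moves) }, Right { -4; -3; -2; -1; 0 } so simplest -5
RRRRRB: Left { -5 }, Right { -4; -3; -2; -1; 0 } so simplest -9/2
RRRRRBR: Left { -5 }, Right { -9/2; -4; -3; -2; -1; 0 } so simplest -19/4
RRRRRBRR: Left { -5 }, Right { -19/4; -9/2; -4; -3; -2; -1; 0 } so simplest -39/8
RRRRRBRRR: Left { -5 }, Right { -39/8; -19/4; -9/2; -4; -3; -2; -1; 0 } so simplest -79/16
RRRRRBRRRR: Left { -5 }, Right { -79/16; -39/8; -19/4; -9/2; -4; -3; -2; -1; 0 } so simplest -159/32
RRRRRBRRRRR: Left { -5 }, Right { -159/32; -79/16; -39/8; -19/4; -9/2; -4; -3; -2; -1; 0 } so simplest -319/64
RRRRRBRRRRRR: Left { -5 }, Right { -319/64; -159/32; -79/16; -39/8; -19/4; -9/2; -4; -3; -2; -1; 0 } so simplest -639/128
RRRRRBRRRRRRB: Left { -5; -639/128 }, Right { -319/64; -159/32; -79/16; -39/8; -19/4; -9/2; -4; -3; -2; -1; 0 } so simplest -1277/256
RRRRRBRRRRRRBR: Left { -5; -639/128 }, Right { -1277/256; -319/64; -159/32; -79/16; -39/8; -19/4; -9/2; -4; -3; -2; -1; 0 } so simplest -2555/512
RRRRRBRRRRRRBRR: Left { -5; -639/128 }, Right { -2555/512; -1277/256; -319/64; -159/32; -79/16; -39/8; -19/4; -9/2; -4; -3; -2; -1; 0 } so simplest -5111/1024

-5111/1024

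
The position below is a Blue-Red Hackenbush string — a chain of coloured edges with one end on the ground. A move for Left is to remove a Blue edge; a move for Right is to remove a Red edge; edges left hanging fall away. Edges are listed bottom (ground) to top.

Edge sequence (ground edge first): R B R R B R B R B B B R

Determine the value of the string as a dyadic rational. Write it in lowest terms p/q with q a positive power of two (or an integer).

step 1: add R to get R; options L={ — } R={ 0 } ⇒ -1
step 2: add B to get RB; options L={ -1 } R={ 0 } ⇒ -1/2
step 3: add R to get RBR; options L={ -1 } R={ -1/2; 0 } ⇒ -3/4
step 4: add R to get RBRR; options L={ -1 } R={ -3/4; -1/2; 0 } ⇒ -7/8
step 5: add B to get RBRRB; options L={ -1; -7/8 } R={ -3/4; -1/2; 0 } ⇒ -13/16
step 6: add R to get RBRRBR; options L={ -1; -7/8 } R={ -13/16; -3/4; -1/2; 0 } ⇒ -27/32
step 7: add B to get RBRRBRB; options L={ -1; -7/8; -27/32 } R={ -13/16; -3/4; -1/2; 0 } ⇒ -53/64
step 8: add R to get RBRRBRBR; options L={ -1; -7/8; -27/32 } R={ -53/64; -13/16; -3/4; -1/2; 0 } ⇒ -107/128
step 9: add B to get RBRRBRBRB; options L={ -1; -7/8; -27/32; -107/128 } R={ -53/64; -13/16; -3/4; -1/2; 0 } ⇒ -213/256
step 10: add B to get RBRRBRBRBB; options L={ -1; -7/8; -27/32; -107/128; -213/256 } R={ -53/64; -13/16; -3/4; -1/2; 0 } ⇒ -425/512
step 11: add B to get RBRRBRBRBBB; options L={ -1; -7/8; -27/32; -107/128; -213/256; -425/512 } R={ -53/64; -13/16; -3/4; -1/2; 0 } ⇒ -849/1024
step 12: add R to get RBRRBRBRBBBR; options L={ -1; -7/8; -27/32; -107/128; -213/256; -425/512 } R={ -849/1024; -53/64; -13/16; -3/4; -1/2; 0 } ⇒ -1699/2048

-1699/2048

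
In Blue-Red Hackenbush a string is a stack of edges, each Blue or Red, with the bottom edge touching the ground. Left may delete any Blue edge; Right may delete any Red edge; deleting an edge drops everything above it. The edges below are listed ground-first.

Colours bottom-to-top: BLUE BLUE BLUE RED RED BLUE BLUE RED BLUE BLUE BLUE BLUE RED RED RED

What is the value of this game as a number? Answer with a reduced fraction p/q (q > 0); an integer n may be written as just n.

9969/4096

edge 1 of 15 (BLUE): { 0 | (no moves) } = 1
edge 2 of 15 (BLUE): { 0; 1 | (no moves) } = 2
edge 3 of 15 (BLUE): { 0; 1; 2 | (no moves) } = 3
edge 4 of 15 (RED): { 0; 1; 2 | 3 } = 5/2
edge 5 of 15 (RED): { 0; 1; 2 | 5/2; 3 } = 9/4
edge 6 of 15 (BLUE): { 0; 1; 2; 9/4 | 5/2; 3 } = 19/8
edge 7 of 15 (BLUE): { 0; 1; 2; 9/4; 19/8 | 5/2; 3 } = 39/16
edge 8 of 15 (RED): { 0; 1; 2; 9/4; 19/8 | 39/16; 5/2; 3 } = 77/32
edge 9 of 15 (BLUE): { 0; 1; 2; 9/4; 19/8; 77/32 | 39/16; 5/2; 3 } = 155/64
edge 10 of 15 (BLUE): { 0; 1; 2; 9/4; 19/8; 77/32; 155/64 | 39/16; 5/2; 3 } = 311/128
edge 11 of 15 (BLUE): { 0; 1; 2; 9/4; 19/8; 77/32; 155/64; 311/128 | 39/16; 5/2; 3 } = 623/256
edge 12 of 15 (BLUE): { 0; 1; 2; 9/4; 19/8; 77/32; 155/64; 311/128; 623/256 | 39/16; 5/2; 3 } = 1247/512
edge 13 of 15 (RED): { 0; 1; 2; 9/4; 19/8; 77/32; 155/64; 311/128; 623/256 | 1247/512; 39/16; 5/2; 3 } = 2493/1024
edge 14 of 15 (RED): { 0; 1; 2; 9/4; 19/8; 77/32; 155/64; 311/128; 623/256 | 2493/1024; 1247/512; 39/16; 5/2; 3 } = 4985/2048
edge 15 of 15 (RED): { 0; 1; 2; 9/4; 19/8; 77/32; 155/64; 311/128; 623/256 | 4985/2048; 2493/1024; 1247/512; 39/16; 5/2; 3 } = 9969/4096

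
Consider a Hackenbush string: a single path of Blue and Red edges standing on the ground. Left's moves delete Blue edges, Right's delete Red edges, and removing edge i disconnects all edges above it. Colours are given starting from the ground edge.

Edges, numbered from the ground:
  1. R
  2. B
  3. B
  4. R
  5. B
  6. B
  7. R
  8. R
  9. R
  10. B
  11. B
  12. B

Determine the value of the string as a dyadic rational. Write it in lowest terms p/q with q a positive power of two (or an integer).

-625/2048

g(R) = { · | 0 } = -1
g(RB) = { -1 | 0 } = -1/2
g(RBB) = { -1, -1/2 | 0 } = -1/4
g(RBBR) = { -1, -1/2 | -1/4, 0 } = -3/8
g(RBBRB) = { -1, -1/2, -3/8 | -1/4, 0 } = -5/16
g(RBBRBB) = { -1, -1/2, -3/8, -5/16 | -1/4, 0 } = -9/32
g(RBBRBBR) = { -1, -1/2, -3/8, -5/16 | -9/32, -1/4, 0 } = -19/64
g(RBBRBBRR) = { -1, -1/2, -3/8, -5/16 | -19/64, -9/32, -1/4, 0 } = -39/128
g(RBBRBBRRR) = { -1, -1/2, -3/8, -5/16 | -39/128, -19/64, -9/32, -1/4, 0 } = -79/256
g(RBBRBBRRRB) = { -1, -1/2, -3/8, -5/16, -79/256 | -39/128, -19/64, -9/32, -1/4, 0 } = -157/512
g(RBBRBBRRRBB) = { -1, -1/2, -3/8, -5/16, -79/256, -157/512 | -39/128, -19/64, -9/32, -1/4, 0 } = -313/1024
g(RBBRBBRRRBBB) = { -1, -1/2, -3/8, -5/16, -79/256, -157/512, -313/1024 | -39/128, -19/64, -9/32, -1/4, 0 } = -625/2048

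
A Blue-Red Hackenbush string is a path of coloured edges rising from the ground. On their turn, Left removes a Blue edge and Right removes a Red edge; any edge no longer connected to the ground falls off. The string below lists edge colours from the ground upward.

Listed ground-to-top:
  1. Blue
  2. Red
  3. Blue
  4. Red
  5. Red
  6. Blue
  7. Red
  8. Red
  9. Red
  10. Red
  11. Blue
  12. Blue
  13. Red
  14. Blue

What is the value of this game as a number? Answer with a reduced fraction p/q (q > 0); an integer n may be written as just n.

step 1: add Blue to get B; options L={ 0 } R={ · } → 1
step 2: add Red to get BR; options L={ 0 } R={ 1 } → 1/2
step 3: add Blue to get BRB; options L={ 0; 1/2 } R={ 1 } → 3/4
step 4: add Red to get BRBR; options L={ 0; 1/2 } R={ 3/4; 1 } → 5/8
step 5: add Red to get BRBRR; options L={ 0; 1/2 } R={ 5/8; 3/4; 1 } → 9/16
step 6: add Blue to get BRBRRB; options L={ 0; 1/2; 9/16 } R={ 5/8; 3/4; 1 } → 19/32
step 7: add Red to get BRBRRBR; options L={ 0; 1/2; 9/16 } R={ 19/32; 5/8; 3/4; 1 } → 37/64
step 8: add Red to get BRBRRBRR; options L={ 0; 1/2; 9/16 } R={ 37/64; 19/32; 5/8; 3/4; 1 } → 73/128
step 9: add Red to get BRBRRBRRR; options L={ 0; 1/2; 9/16 } R={ 73/128; 37/64; 19/32; 5/8; 3/4; 1 } → 145/256
step 10: add Red to get BRBRRBRRRR; options L={ 0; 1/2; 9/16 } R={ 145/256; 73/128; 37/64; 19/32; 5/8; 3/4; 1 } → 289/512
step 11: add Blue to get BRBRRBRRRRB; options L={ 0; 1/2; 9/16; 289/512 } R={ 145/256; 73/128; 37/64; 19/32; 5/8; 3/4; 1 } → 579/1024
step 12: add Blue to get BRBRRBRRRRBB; options L={ 0; 1/2; 9/16; 289/512; 579/1024 } R={ 145/256; 73/128; 37/64; 19/32; 5/8; 3/4; 1 } → 1159/2048
step 13: add Red to get BRBRRBRRRRBBR; options L={ 0; 1/2; 9/16; 289/512; 579/1024 } R={ 1159/2048; 145/256; 73/128; 37/64; 19/32; 5/8; 3/4; 1 } → 2317/4096
step 14: add Blue to get BRBRRBRRRRBBRB; options L={ 0; 1/2; 9/16; 289/512; 579/1024; 2317/4096 } R={ 1159/2048; 145/256; 73/128; 37/64; 19/32; 5/8; 3/4; 1 } → 4635/8192

4635/8192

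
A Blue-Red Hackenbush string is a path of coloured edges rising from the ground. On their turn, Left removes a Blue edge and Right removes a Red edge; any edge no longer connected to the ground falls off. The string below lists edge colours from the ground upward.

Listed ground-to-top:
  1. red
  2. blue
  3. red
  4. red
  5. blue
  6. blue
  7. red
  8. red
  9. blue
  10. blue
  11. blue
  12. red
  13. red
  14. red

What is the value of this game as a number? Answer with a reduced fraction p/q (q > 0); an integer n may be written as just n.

-6543/8192

r: Left { · }, Right { 0 } — simplest -1
rb: Left { -1 }, Right { 0 } — simplest -1/2
rbr: Left { -1 }, Right { -1/2; 0 } — simplest -3/4
rbrr: Left { -1 }, Right { -3/4; -1/2; 0 } — simplest -7/8
rbrrb: Left { -1; -7/8 }, Right { -3/4; -1/2; 0 } — simplest -13/16
rbrrbb: Left { -1; -7/8; -13/16 }, Right { -3/4; -1/2; 0 } — simplest -25/32
rbrrbbr: Left { -1; -7/8; -13/16 }, Right { -25/32; -3/4; -1/2; 0 } — simplest -51/64
rbrrbbrr: Left { -1; -7/8; -13/16 }, Right { -51/64; -25/32; -3/4; -1/2; 0 } — simplest -103/128
rbrrbbrrb: Left { -1; -7/8; -13/16; -103/128 }, Right { -51/64; -25/32; -3/4; -1/2; 0 } — simplest -205/256
rbrrbbrrbb: Left { -1; -7/8; -13/16; -103/128; -205/256 }, Right { -51/64; -25/32; -3/4; -1/2; 0 } — simplest -409/512
rbrrbbrrbbb: Left { -1; -7/8; -13/16; -103/128; -205/256; -409/512 }, Right { -51/64; -25/32; -3/4; -1/2; 0 } — simplest -817/1024
rbrrbbrrbbbr: Left { -1; -7/8; -13/16; -103/128; -205/256; -409/512 }, Right { -817/1024; -51/64; -25/32; -3/4; -1/2; 0 } — simplest -1635/2048
rbrrbbrrbbbrr: Left { -1; -7/8; -13/16; -103/128; -205/256; -409/512 }, Right { -1635/2048; -817/1024; -51/64; -25/32; -3/4; -1/2; 0 } — simplest -3271/4096
rbrrbbrrbbbrrr: Left { -1; -7/8; -13/16; -103/128; -205/256; -409/512 }, Right { -3271/4096; -1635/2048; -817/1024; -51/64; -25/32; -3/4; -1/2; 0 } — simplest -6543/8192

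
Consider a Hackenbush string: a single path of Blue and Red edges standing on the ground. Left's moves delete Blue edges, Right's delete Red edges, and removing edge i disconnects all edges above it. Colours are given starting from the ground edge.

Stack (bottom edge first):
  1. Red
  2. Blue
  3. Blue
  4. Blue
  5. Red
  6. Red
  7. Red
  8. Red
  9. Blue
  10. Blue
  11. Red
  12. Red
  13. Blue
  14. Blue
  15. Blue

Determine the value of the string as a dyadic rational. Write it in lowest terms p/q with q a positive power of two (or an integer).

1 of 15 · R · max L −∞ · min R 0 ⇒ -1
2 of 15 · RB · max L -1 · min R 0 ⇒ -1/2
3 of 15 · RBB · max L -1/2 · min R 0 ⇒ -1/4
4 of 15 · RBBB · max L -1/4 · min R 0 ⇒ -1/8
5 of 15 · RBBBR · max L -1/4 · min R -1/8 ⇒ -3/16
6 of 15 · RBBBRR · max L -1/4 · min R -3/16 ⇒ -7/32
7 of 15 · RBBBRRR · max L -1/4 · min R -7/32 ⇒ -15/64
8 of 15 · RBBBRRRR · max L -1/4 · min R -15/64 ⇒ -31/128
9 of 15 · RBBBRRRRB · max L -31/128 · min R -15/64 ⇒ -61/256
10 of 15 · RBBBRRRRBB · max L -61/256 · min R -15/64 ⇒ -121/512
11 of 15 · RBBBRRRRBBR · max L -61/256 · min R -121/512 ⇒ -243/1024
12 of 15 · RBBBRRRRBBRR · max L -61/256 · min R -243/1024 ⇒ -487/2048
13 of 15 · RBBBRRRRBBRRB · max L -487/2048 · min R -243/1024 ⇒ -973/4096
14 of 15 · RBBBRRRRBBRRBB · max L -973/4096 · min R -243/1024 ⇒ -1945/8192
15 of 15 · RBBBRRRRBBRRBBB · max L -1945/8192 · min R -243/1024 ⇒ -3889/16384

-3889/16384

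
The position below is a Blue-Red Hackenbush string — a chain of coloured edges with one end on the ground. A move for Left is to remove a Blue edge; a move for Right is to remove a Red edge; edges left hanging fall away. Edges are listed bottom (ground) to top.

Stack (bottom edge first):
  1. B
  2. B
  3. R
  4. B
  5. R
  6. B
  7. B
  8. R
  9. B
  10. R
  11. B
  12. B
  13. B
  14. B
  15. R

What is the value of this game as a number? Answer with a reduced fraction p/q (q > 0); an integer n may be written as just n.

Build v(s[:k]) for k = 1..15, string s = B B R B R B B R B R B B B B R.
v_1 [B]  L=[0]  R=[(no moves)]  => 1
v_2 [BB]  L=[0,1]  R=[(no moves)]  => 2
v_3 [BBR]  L=[0,1]  R=[2]  => 3/2
v_4 [BBRB]  L=[0,1,3/2]  R=[2]  => 7/4
v_5 [BBRBR]  L=[0,1,3/2]  R=[7/4,2]  => 13/8
v_6 [BBRBRB]  L=[0,1,3/2,13/8]  R=[7/4,2]  => 27/16
v_7 [BBRBRBB]  L=[0,1,3/2,13/8,27/16]  R=[7/4,2]  => 55/32
v_8 [BBRBRBBR]  L=[0,1,3/2,13/8,27/16]  R=[55/32,7/4,2]  => 109/64
v_9 [BBRBRBBRB]  L=[0,1,3/2,13/8,27/16,109/64]  R=[55/32,7/4,2]  => 219/128
v_10 [BBRBRBBRBR]  L=[0,1,3/2,13/8,27/16,109/64]  R=[219/128,55/32,7/4,2]  => 437/256
v_11 [BBRBRBBRBRB]  L=[0,1,3/2,13/8,27/16,109/64,437/256]  R=[219/128,55/32,7/4,2]  => 875/512
v_12 [BBRBRBBRBRBB]  L=[0,1,3/2,13/8,27/16,109/64,437/256,875/512]  R=[219/128,55/32,7/4,2]  => 1751/1024
v_13 [BBRBRBBRBRBBB]  L=[0,1,3/2,13/8,27/16,109/64,437/256,875/512,1751/1024]  R=[219/128,55/32,7/4,2]  => 3503/2048
v_14 [BBRBRBBRBRBBBB]  L=[0,1,3/2,13/8,27/16,109/64,437/256,875/512,1751/1024,3503/2048]  R=[219/128,55/32,7/4,2]  => 7007/4096
v_15 [BBRBRBBRBRBBBBR]  L=[0,1,3/2,13/8,27/16,109/64,437/256,875/512,1751/1024,3503/2048]  R=[7007/4096,219/128,55/32,7/4,2]  => 14013/8192

14013/8192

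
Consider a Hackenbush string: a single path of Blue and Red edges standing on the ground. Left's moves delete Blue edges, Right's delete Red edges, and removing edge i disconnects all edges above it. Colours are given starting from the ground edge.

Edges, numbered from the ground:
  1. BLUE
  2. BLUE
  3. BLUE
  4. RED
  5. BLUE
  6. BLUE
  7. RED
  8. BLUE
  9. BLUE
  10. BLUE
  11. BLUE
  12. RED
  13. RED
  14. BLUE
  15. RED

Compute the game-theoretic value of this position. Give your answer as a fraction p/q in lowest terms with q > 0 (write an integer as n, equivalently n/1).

1 of 15 · B · max L 0 · min R +∞ = 1
2 of 15 · BB · max L 1 · min R +∞ = 2
3 of 15 · BBB · max L 2 · min R +∞ = 3
4 of 15 · BBBR · max L 2 · min R 3 = 5/2
5 of 15 · BBBRB · max L 5/2 · min R 3 = 11/4
6 of 15 · BBBRBB · max L 11/4 · min R 3 = 23/8
7 of 15 · BBBRBBR · max L 11/4 · min R 23/8 = 45/16
8 of 15 · BBBRBBRB · max L 45/16 · min R 23/8 = 91/32
9 of 15 · BBBRBBRBB · max L 91/32 · min R 23/8 = 183/64
10 of 15 · BBBRBBRBBB · max L 183/64 · min R 23/8 = 367/128
11 of 15 · BBBRBBRBBBB · max L 367/128 · min R 23/8 = 735/256
12 of 15 · BBBRBBRBBBBR · max L 367/128 · min R 735/256 = 1469/512
13 of 15 · BBBRBBRBBBBRR · max L 367/128 · min R 1469/512 = 2937/1024
14 of 15 · BBBRBBRBBBBRRB · max L 2937/1024 · min R 1469/512 = 5875/2048
15 of 15 · BBBRBBRBBBBRRBR · max L 2937/1024 · min R 5875/2048 = 11749/4096

11749/4096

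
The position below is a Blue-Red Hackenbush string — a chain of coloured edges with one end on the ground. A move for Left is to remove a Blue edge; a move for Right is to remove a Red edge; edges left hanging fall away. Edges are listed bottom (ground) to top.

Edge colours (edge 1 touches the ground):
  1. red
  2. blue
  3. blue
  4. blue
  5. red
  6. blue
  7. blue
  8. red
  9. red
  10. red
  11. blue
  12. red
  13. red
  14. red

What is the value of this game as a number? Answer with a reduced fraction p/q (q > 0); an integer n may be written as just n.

-1263/8192

r: Left { ∅ }, Right { 0 } → simplest -1
rb: Left { -1 }, Right { 0 } → simplest -1/2
rbb: Left { -1,-1/2 }, Right { 0 } → simplest -1/4
rbbb: Left { -1,-1/2,-1/4 }, Right { 0 } → simplest -1/8
rbbbr: Left { -1,-1/2,-1/4 }, Right { -1/8,0 } → simplest -3/16
rbbbrb: Left { -1,-1/2,-1/4,-3/16 }, Right { -1/8,0 } → simplest -5/32
rbbbrbb: Left { -1,-1/2,-1/4,-3/16,-5/32 }, Right { -1/8,0 } → simplest -9/64
rbbbrbbr: Left { -1,-1/2,-1/4,-3/16,-5/32 }, Right { -9/64,-1/8,0 } → simplest -19/128
rbbbrbbrr: Left { -1,-1/2,-1/4,-3/16,-5/32 }, Right { -19/128,-9/64,-1/8,0 } → simplest -39/256
rbbbrbbrrr: Left { -1,-1/2,-1/4,-3/16,-5/32 }, Right { -39/256,-19/128,-9/64,-1/8,0 } → simplest -79/512
rbbbrbbrrrb: Left { -1,-1/2,-1/4,-3/16,-5/32,-79/512 }, Right { -39/256,-19/128,-9/64,-1/8,0 } → simplest -157/1024
rbbbrbbrrrbr: Left { -1,-1/2,-1/4,-3/16,-5/32,-79/512 }, Right { -157/1024,-39/256,-19/128,-9/64,-1/8,0 } → simplest -315/2048
rbbbrbbrrrbrr: Left { -1,-1/2,-1/4,-3/16,-5/32,-79/512 }, Right { -315/2048,-157/1024,-39/256,-19/128,-9/64,-1/8,0 } → simplest -631/4096
rbbbrbbrrrbrrr: Left { -1,-1/2,-1/4,-3/16,-5/32,-79/512 }, Right { -631/4096,-315/2048,-157/1024,-39/256,-19/128,-9/64,-1/8,0 } → simplest -1263/8192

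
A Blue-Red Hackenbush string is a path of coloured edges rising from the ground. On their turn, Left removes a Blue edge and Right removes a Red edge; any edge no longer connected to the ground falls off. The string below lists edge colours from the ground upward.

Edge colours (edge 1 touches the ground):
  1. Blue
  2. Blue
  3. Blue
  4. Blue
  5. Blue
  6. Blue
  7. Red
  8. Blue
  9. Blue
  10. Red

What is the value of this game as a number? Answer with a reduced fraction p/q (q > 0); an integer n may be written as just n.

93/16

Build G(s[:k]) for k = 1..10, string s = Blue Blue Blue Blue Blue Blue Red Blue Blue Red.
G_1 [B]  L=[0]  R=[∅]  — 1
G_2 [BB]  L=[0,1]  R=[∅]  — 2
G_3 [BBB]  L=[0,1,2]  R=[∅]  — 3
G_4 [BBBB]  L=[0,1,2,3]  R=[∅]  — 4
G_5 [BBBBB]  L=[0,1,2,3,4]  R=[∅]  — 5
G_6 [BBBBBB]  L=[0,1,2,3,4,5]  R=[∅]  — 6
G_7 [BBBBBBR]  L=[0,1,2,3,4,5]  R=[6]  — 11/2
G_8 [BBBBBBRB]  L=[0,1,2,3,4,5,11/2]  R=[6]  — 23/4
G_9 [BBBBBBRBB]  L=[0,1,2,3,4,5,11/2,23/4]  R=[6]  — 47/8
G_10 [BBBBBBRBBR]  L=[0,1,2,3,4,5,11/2,23/4]  R=[47/8,6]  — 93/16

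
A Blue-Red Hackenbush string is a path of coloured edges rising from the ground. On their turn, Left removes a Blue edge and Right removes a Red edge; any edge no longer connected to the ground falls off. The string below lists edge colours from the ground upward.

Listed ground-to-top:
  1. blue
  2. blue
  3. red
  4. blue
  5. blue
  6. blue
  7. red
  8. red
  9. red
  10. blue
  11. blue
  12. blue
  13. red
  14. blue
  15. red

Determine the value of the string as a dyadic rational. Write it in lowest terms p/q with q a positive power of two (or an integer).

v(b) = { 0 | (no moves) } so 1
v(bb) = { 0 1 | (no moves) } so 2
v(bbr) = { 0 1 | 2 } so 3/2
v(bbrb) = { 0 1 3/2 | 2 } so 7/4
v(bbrbb) = { 0 1 3/2 7/4 | 2 } so 15/8
v(bbrbbb) = { 0 1 3/2 7/4 15/8 | 2 } so 31/16
v(bbrbbbr) = { 0 1 3/2 7/4 15/8 | 31/16 2 } so 61/32
v(bbrbbbrr) = { 0 1 3/2 7/4 15/8 | 61/32 31/16 2 } so 121/64
v(bbrbbbrrr) = { 0 1 3/2 7/4 15/8 | 121/64 61/32 31/16 2 } so 241/128
v(bbrbbbrrrb) = { 0 1 3/2 7/4 15/8 241/128 | 121/64 61/32 31/16 2 } so 483/256
v(bbrbbbrrrbb) = { 0 1 3/2 7/4 15/8 241/128 483/256 | 121/64 61/32 31/16 2 } so 967/512
v(bbrbbbrrrbbb) = { 0 1 3/2 7/4 15/8 241/128 483/256 967/512 | 121/64 61/32 31/16 2 } so 1935/1024
v(bbrbbbrrrbbbr) = { 0 1 3/2 7/4 15/8 241/128 483/256 967/512 | 1935/1024 121/64 61/32 31/16 2 } so 3869/2048
v(bbrbbbrrrbbbrb) = { 0 1 3/2 7/4 15/8 241/128 483/256 967/512 3869/2048 | 1935/1024 121/64 61/32 31/16 2 } so 7739/4096
v(bbrbbbrrrbbbrbr) = { 0 1 3/2 7/4 15/8 241/128 483/256 967/512 3869/2048 | 7739/4096 1935/1024 121/64 61/32 31/16 2 } so 15477/8192

15477/8192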